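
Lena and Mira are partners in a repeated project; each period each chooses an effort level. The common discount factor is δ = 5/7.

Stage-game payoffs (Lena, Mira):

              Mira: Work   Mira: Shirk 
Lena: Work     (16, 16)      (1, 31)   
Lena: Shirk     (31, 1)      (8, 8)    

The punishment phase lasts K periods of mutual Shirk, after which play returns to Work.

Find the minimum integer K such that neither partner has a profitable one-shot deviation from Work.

No profitable deviation requires (16−8)(δ+…+δ^K) ≥ 31−16, i.e. δ+…+δ^K ≥ 15/8 ≈ 1.8750.
With δ = 5/7, the partial sums are K=1: 0.7143, K=2: 1.2245, K=3: 1.5889, K=4: 1.8492, K=5: 2.0352.
K = 5 is the first length at which the sum reaches 1.8750.

5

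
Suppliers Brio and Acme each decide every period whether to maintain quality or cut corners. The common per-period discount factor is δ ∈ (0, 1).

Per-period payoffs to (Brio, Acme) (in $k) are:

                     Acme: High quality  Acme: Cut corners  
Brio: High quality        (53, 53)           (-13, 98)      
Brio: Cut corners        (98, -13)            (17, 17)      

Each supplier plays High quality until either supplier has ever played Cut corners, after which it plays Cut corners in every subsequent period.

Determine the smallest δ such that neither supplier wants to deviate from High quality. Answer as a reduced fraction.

5/9

Cooperation forever yields 53 each period: 53/(1−δ).
Deviating yields 98 once, then 17 forever: 98 + 17δ/(1−δ).
No profitable deviation requires 53/(1−δ) ≥ 98 + 17δ/(1−δ).
Multiplying by (1−δ): 53 ≥ 98(1−δ) + 17δ = 98 − 81δ.
So 81δ ≥ 45, i.e. δ ≥ 45/81 = 5/9.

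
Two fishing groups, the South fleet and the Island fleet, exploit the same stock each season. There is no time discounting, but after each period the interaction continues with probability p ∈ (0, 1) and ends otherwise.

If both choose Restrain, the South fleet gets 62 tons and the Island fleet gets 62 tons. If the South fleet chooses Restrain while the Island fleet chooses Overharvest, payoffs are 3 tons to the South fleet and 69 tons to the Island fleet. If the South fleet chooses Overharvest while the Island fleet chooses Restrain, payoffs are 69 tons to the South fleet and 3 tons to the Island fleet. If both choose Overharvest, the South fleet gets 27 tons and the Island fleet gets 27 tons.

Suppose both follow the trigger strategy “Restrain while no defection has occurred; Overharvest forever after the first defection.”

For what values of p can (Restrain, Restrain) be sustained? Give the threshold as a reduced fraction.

1/6

Expected cooperation value is 62 + p·62 + p²·62 + … = 62/(1−p); deviation gives 69 + p·27/(1−p).
62 ≥ 69(1−p) + 27p ⇒ 42p ≥ 7 ⇒ p ≥ 7/42 = 1/6.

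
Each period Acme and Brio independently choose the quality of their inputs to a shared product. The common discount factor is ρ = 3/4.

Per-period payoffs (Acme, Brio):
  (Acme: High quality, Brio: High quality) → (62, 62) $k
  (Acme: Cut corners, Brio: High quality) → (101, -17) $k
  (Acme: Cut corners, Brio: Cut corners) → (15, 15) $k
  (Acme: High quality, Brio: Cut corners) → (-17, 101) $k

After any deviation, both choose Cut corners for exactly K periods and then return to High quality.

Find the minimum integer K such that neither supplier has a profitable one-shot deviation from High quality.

2

No profitable deviation requires (62−15)(ρ+…+ρ^K) ≥ 101−62, i.e. ρ+…+ρ^K ≥ 39/47 ≈ 0.8298.
With ρ = 3/4, the partial sums are K=1: 0.7500, K=2: 1.3125.
K = 2 is the first length at which the sum reaches 0.8298.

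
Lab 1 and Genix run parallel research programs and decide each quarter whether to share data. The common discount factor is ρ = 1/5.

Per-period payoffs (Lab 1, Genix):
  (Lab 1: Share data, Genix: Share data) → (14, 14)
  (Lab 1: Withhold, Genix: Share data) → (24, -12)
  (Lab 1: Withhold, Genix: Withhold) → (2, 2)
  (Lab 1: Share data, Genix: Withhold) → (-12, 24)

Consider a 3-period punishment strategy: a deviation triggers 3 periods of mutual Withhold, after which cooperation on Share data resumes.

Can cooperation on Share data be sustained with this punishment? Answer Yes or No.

No

IC: ρ+…+ρ^3 ≥ (24−14)/(14−2) = 5/6.
At ρ = 1/5: partial sum = 0.2480 < 0.8333. Cooperation not sustainable.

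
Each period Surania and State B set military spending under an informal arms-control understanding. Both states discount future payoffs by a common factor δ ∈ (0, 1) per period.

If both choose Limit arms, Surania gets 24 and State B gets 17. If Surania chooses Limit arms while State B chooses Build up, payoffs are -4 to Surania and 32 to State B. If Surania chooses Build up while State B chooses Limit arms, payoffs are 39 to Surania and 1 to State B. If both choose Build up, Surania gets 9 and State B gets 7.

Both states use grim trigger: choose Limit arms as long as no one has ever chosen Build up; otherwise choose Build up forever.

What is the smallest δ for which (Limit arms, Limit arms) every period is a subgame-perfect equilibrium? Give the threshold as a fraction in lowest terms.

3/5

For Surania: deviation gain 39−24 = 15, per-period punishment loss 24−9 = 15. IC gives δ ≥ 15/30 = 1/2.
For State B: gain 15, loss 10 per period, so δ ≥ 15/25 = 3/5.
The tighter constraint is State B's, so cooperation needs δ ≥ 3/5.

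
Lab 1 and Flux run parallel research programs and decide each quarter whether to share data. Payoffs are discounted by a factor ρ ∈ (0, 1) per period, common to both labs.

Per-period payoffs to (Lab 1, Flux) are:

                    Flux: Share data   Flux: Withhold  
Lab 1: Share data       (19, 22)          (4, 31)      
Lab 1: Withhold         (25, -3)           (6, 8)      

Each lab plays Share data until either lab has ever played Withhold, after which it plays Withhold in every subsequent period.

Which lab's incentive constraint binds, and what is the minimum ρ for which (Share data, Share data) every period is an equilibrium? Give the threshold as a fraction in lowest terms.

Flux; ρ ≥ 9/23

Lab 1's threshold: (25−19)/(25−6) = 6/19.
Flux's threshold: (31−22)/(31−8) = 9/23.
6/19 < 9/23, so Flux binds and ρ* = 9/23.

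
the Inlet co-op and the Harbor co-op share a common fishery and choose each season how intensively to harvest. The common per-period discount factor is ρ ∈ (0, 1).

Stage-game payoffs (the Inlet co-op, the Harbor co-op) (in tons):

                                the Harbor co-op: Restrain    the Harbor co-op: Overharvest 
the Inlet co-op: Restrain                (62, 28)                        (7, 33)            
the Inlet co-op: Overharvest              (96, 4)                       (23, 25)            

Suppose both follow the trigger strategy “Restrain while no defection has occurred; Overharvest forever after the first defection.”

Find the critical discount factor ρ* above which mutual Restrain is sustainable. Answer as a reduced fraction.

the Inlet co-op: cooperation gives 62 each period; deviation gives 96 once then 23 forever.
  62/(1−ρ) ≥ 96 + 23ρ/(1−ρ) ⇒ ρ ≥ 34/73.
the Harbor co-op: cooperation gives 28 each period; deviation gives 33 once then 25 forever.
  ρ ≥ 5/8.
Both must hold, so the binding constraint is the Harbor co-op's: ρ ≥ 5/8.

5/8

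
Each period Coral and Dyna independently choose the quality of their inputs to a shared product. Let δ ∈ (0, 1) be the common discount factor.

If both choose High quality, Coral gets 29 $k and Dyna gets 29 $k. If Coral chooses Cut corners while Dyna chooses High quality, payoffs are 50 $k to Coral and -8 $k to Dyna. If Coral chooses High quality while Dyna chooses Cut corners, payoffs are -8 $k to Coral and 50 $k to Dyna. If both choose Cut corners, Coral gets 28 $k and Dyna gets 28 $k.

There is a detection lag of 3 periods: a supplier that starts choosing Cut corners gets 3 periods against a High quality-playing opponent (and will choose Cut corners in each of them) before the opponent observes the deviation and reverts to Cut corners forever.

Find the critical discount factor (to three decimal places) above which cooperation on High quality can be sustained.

0.985

A deviator earns 50 for 3 periods, then 28 forever; cooperating earns 29 forever. Multiplying the IC by (1−δ):
29 ≥ 50(1−δ^3) + 28δ^3, so 22·δ^3 ≥ 21 and δ^3 ≥ 21/22.
δ ≥ (21/22)^(1/3) ≈ 0.985.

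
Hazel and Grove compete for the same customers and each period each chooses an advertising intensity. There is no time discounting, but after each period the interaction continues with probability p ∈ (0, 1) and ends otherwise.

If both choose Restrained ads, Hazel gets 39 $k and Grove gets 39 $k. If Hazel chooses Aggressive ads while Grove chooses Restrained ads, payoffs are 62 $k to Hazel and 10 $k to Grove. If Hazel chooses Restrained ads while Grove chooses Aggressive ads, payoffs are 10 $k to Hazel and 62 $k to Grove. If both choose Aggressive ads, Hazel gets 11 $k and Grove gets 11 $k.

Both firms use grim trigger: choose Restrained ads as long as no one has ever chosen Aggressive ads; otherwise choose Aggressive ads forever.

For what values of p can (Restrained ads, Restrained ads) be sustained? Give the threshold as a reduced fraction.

23/51

Expected cooperation value is 39 + p·39 + p²·39 + … = 39/(1−p); deviation gives 62 + p·11/(1−p).
39 ≥ 62(1−p) + 11p ⇒ 51p ≥ 23 ⇒ p ≥ 23/51.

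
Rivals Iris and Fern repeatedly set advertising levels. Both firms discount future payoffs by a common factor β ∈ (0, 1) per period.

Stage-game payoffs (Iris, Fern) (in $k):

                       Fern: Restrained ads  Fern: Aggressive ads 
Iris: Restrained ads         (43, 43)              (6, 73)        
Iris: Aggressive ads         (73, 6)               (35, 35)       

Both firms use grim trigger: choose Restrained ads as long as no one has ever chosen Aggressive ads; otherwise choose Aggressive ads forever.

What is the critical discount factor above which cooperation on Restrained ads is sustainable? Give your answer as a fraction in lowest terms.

15/19

Cooperation forever yields 43 each period: 43/(1−β).
Deviating yields 73 once, then 35 forever: 73 + 35β/(1−β).
No profitable deviation requires 43/(1−β) ≥ 73 + 35β/(1−β).
Multiplying by (1−β): 43 ≥ 73(1−β) + 35β = 73 − 38β.
So 38β ≥ 30, i.e. β ≥ 30/38 = 15/19.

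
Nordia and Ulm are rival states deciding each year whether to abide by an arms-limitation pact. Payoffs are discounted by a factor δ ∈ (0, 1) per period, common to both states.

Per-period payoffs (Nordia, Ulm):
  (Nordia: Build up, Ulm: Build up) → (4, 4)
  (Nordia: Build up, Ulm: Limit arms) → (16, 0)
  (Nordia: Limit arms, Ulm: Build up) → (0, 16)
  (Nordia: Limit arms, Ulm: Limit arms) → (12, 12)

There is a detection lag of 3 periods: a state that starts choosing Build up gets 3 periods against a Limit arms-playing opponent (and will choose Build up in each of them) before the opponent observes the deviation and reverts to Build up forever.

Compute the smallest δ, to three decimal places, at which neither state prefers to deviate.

0.693

The best deviation is to choose Build up for all 3 undetected periods, earning 16 each, then 4 forever once detected.
Deviation value: 16(1−δ^3)/(1−δ) + 4δ^3/(1−δ); cooperation value: 12/(1−δ).
IC: 12 ≥ 16(1−δ^3) + 4δ^3 = 16 − 12δ^3.
So δ^3 ≥ 4/12 = 1/3, giving δ ≥ (1/3)^(1/3) ≈ 0.693.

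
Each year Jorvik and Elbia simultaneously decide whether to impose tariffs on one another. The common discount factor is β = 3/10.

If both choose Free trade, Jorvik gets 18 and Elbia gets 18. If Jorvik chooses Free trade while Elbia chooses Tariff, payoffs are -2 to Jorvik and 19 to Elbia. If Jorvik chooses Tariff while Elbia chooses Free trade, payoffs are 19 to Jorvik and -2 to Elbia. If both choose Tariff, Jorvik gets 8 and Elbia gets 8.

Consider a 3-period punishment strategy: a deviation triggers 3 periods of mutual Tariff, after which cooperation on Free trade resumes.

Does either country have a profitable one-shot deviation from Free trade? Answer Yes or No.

A one-shot deviation gives 19 now, then 8 for 3 periods, then back to 18.
Gain from deviating: (19−18) today; loss: (18−8) in each of the next 3 periods.
No-deviation condition: (18−8)(β+…+β^3) ≥ 19−18, i.e. β+…+β^3 ≥ 1/10.
At β = 3/10: β+…+β^3 = 0.4170 ≥ 0.1000.
So cooperation is sustainable.

No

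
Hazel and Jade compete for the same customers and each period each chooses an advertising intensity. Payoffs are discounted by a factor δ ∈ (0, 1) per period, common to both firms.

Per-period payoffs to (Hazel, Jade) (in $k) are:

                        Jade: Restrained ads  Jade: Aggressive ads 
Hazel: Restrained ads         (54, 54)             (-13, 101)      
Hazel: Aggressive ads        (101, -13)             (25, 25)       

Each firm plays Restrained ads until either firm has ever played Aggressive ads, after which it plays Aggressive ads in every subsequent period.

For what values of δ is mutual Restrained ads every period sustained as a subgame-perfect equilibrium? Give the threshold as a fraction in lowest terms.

47/76

54/(1−δ) ≥ 101 + 25δ/(1−δ)
54 ≥ 101 − 76δ
δ ≥ 47/76.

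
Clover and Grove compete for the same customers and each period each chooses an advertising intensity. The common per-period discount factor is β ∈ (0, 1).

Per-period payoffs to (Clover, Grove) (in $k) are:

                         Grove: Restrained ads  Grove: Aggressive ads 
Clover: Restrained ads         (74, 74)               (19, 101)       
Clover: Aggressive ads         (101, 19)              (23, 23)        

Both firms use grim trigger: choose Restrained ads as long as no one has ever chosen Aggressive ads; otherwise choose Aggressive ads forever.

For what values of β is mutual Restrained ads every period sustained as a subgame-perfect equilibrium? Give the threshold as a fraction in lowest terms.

One-period gain from deviating is 101 − 74 = 27. The loss is 74 − 23 = 51 in every subsequent period, with present value 51·β/(1−β).
Deviation is unprofitable when 51·β/(1−β) ≥ 27, i.e. β/(1−β) ≥ 9/17.
Equivalently β ≥ 27/(27+51) = 9/26.

9/26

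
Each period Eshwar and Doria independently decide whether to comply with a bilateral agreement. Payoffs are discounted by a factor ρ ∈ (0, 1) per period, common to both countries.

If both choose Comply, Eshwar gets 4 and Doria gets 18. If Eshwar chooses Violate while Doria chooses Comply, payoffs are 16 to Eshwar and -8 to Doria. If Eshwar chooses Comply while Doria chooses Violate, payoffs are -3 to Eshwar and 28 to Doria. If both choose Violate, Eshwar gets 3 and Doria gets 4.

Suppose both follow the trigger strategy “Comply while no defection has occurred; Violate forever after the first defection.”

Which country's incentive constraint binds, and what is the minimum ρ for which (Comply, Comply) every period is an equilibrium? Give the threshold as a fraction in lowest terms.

Eshwar: cooperation gives 4 each period; deviation gives 16 once then 3 forever.
  4/(1−ρ) ≥ 16 + 3ρ/(1−ρ) ⇒ ρ ≥ 12/13.
Doria: cooperation gives 18 each period; deviation gives 28 once then 4 forever.
  ρ ≥ 10/24 = 5/12.
Both must hold, so the binding constraint is Eshwar's: ρ ≥ 12/13.

Eshwar; ρ ≥ 12/13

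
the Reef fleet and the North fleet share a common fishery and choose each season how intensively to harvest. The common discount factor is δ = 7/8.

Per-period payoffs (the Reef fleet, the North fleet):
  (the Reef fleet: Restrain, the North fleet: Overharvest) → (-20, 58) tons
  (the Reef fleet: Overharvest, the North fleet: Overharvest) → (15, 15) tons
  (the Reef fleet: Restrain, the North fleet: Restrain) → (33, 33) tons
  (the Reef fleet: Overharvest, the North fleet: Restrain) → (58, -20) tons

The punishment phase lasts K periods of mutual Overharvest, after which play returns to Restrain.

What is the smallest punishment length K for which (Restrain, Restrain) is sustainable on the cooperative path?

2

IC: δ(1−δ^K)/(1−δ) ≥ (58−33)/(33−15) = 25/18.
With δ = 7/8: need 1 − δ^K ≥ 25/18·(1−7/8)/(7/8), i.e. δ^K ≤ 0.8016.
Since (7/8)^1 = 0.8750 and (7/8)^2 = 0.7656, the smallest such K is 2.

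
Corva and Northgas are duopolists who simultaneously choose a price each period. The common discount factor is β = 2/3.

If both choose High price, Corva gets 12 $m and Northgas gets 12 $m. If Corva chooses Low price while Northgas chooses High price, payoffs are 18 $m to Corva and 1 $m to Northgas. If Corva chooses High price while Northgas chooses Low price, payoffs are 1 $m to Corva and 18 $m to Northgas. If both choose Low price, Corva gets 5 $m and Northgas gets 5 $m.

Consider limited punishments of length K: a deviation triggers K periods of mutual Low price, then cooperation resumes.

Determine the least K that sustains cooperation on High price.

2

IC: β(1−β^K)/(1−β) ≥ (18−12)/(12−5) = 6/7.
With β = 2/3: need 1 − β^K ≥ 6/7·(1−2/3)/(2/3), i.e. β^K ≤ 0.5714.
Since (2/3)^1 = 0.6667 and (2/3)^2 = 0.4444, the smallest such K is 2.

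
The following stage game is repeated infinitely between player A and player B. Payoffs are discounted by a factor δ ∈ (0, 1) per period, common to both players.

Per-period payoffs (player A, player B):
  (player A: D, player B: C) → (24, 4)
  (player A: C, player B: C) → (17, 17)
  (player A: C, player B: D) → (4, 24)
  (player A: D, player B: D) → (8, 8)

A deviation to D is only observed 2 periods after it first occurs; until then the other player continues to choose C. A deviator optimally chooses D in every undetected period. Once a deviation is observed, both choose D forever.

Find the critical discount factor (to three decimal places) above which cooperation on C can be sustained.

The best deviation is to choose D for all 2 undetected periods, earning 24 each, then 8 forever once detected.
Deviation value: 24(1−δ^2)/(1−δ) + 8δ^2/(1−δ); cooperation value: 17/(1−δ).
IC: 17 ≥ 24(1−δ^2) + 8δ^2 = 24 − 16δ^2.
So δ^2 ≥ 7/16, giving δ ≥ (7/16)^(1/2) ≈ 0.661.

0.661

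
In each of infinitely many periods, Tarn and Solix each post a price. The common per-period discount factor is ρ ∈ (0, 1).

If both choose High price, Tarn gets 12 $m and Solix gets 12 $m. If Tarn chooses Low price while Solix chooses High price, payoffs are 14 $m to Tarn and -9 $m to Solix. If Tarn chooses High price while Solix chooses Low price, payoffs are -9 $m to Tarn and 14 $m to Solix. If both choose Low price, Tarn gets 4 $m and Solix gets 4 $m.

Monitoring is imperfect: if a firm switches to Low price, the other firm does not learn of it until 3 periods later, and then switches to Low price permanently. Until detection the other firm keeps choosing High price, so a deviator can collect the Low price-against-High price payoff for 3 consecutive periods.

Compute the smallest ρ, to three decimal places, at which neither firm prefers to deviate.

The best deviation is to choose Low price for all 3 undetected periods, earning 14 each, then 4 forever once detected.
Deviation value: 14(1−ρ^3)/(1−ρ) + 4ρ^3/(1−ρ); cooperation value: 12/(1−ρ).
IC: 12 ≥ 14(1−ρ^3) + 4ρ^3 = 14 − 10ρ^3.
So ρ^3 ≥ 2/10 = 1/5, giving ρ ≥ (1/5)^(1/3) ≈ 0.585.

0.585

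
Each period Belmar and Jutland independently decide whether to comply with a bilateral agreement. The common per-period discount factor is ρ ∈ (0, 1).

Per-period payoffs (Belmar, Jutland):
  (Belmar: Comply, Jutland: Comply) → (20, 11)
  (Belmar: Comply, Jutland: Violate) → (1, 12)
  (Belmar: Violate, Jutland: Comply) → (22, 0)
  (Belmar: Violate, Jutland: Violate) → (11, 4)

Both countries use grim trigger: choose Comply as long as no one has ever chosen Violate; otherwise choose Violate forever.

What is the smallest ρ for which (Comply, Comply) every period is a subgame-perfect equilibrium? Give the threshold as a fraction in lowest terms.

Belmar: cooperation gives 20 each period; deviation gives 22 once then 11 forever.
  20/(1−ρ) ≥ 22 + 11ρ/(1−ρ) ⇒ ρ ≥ 2/11.
Jutland: cooperation gives 11 each period; deviation gives 12 once then 4 forever.
  ρ ≥ 1/8.
Both must hold, so the binding constraint is Belmar's: ρ ≥ 2/11.

2/11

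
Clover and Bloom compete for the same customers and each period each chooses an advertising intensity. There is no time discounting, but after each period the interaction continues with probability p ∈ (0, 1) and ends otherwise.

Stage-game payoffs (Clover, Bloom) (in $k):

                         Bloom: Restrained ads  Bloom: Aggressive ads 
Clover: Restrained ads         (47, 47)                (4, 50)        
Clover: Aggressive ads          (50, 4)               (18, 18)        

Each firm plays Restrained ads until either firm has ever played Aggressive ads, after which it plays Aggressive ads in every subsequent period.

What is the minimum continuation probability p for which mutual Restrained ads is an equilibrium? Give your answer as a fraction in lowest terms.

With no time discounting, the continuation probability p plays the role of the discount factor.
Grim-trigger IC: 47/(1−p) ≥ 50 + 18p/(1−p) ⇒ p ≥ (50−47)/(50−18) = 3/32.

3/32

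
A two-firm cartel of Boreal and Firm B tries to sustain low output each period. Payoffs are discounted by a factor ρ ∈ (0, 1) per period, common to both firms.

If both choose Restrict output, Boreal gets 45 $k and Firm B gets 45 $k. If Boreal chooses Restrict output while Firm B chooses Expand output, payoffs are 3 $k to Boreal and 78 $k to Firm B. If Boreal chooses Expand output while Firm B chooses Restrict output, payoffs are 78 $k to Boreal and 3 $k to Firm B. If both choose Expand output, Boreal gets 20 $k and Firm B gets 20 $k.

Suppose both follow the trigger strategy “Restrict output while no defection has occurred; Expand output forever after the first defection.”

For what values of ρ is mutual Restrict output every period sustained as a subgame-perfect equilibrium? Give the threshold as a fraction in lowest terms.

45/(1−ρ) ≥ 78 + 20ρ/(1−ρ)
45 ≥ 78 − 58ρ
ρ ≥ 33/58.

33/58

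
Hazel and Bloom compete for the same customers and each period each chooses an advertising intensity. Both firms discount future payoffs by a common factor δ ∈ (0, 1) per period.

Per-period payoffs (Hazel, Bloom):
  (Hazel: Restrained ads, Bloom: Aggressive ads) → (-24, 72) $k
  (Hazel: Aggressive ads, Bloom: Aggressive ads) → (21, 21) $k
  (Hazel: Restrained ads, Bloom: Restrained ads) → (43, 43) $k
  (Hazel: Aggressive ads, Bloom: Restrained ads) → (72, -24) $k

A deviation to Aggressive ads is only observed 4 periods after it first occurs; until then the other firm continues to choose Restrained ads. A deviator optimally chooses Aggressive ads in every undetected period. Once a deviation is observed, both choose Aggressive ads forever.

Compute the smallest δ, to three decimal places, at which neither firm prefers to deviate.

0.868

A deviator earns 72 for 4 periods, then 21 forever; cooperating earns 43 forever. Multiplying the IC by (1−δ):
43 ≥ 72(1−δ^4) + 21δ^4, so 51·δ^4 ≥ 29 and δ^4 ≥ 29/51.
δ ≥ (29/51)^(1/4) ≈ 0.868.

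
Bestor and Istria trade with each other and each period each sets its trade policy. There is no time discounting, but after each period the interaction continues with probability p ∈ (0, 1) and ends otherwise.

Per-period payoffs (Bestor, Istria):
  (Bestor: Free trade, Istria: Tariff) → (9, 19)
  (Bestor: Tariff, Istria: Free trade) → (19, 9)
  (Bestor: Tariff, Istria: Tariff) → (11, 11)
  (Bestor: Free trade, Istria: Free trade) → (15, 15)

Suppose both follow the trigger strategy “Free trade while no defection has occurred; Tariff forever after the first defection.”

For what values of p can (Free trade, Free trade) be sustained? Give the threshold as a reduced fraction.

1/2

Expected cooperation value is 15 + p·15 + p²·15 + … = 15/(1−p); deviation gives 19 + p·11/(1−p).
15 ≥ 19(1−p) + 11p ⇒ 8p ≥ 4 ⇒ p ≥ 4/8 = 1/2.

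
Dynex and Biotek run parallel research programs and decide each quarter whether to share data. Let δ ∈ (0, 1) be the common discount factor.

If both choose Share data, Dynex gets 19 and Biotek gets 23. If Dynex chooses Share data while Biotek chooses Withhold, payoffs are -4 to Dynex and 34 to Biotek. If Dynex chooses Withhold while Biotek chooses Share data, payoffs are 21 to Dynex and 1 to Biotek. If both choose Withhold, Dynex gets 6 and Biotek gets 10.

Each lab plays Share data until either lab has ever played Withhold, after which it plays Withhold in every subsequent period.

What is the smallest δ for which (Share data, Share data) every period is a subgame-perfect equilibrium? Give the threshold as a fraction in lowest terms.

11/24

Dynex's threshold: (21−19)/(21−6) = 2/15.
Biotek's threshold: (34−23)/(34−10) = 11/24.
2/15 < 11/24, so Biotek binds and δ* = 11/24.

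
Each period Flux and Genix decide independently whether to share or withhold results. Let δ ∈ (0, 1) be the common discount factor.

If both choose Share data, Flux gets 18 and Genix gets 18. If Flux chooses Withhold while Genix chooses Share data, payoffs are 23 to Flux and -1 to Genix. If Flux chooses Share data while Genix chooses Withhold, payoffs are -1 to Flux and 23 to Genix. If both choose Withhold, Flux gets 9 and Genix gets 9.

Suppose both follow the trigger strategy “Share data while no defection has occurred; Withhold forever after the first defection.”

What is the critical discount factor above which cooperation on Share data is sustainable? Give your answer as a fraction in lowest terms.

5/14

Cooperation forever yields 18 each period: 18/(1−δ).
Deviating yields 23 once, then 9 forever: 23 + 9δ/(1−δ).
No profitable deviation requires 18/(1−δ) ≥ 23 + 9δ/(1−δ).
Multiplying by (1−δ): 18 ≥ 23(1−δ) + 9δ = 23 − 14δ.
So 14δ ≥ 5, i.e. δ ≥ 5/14.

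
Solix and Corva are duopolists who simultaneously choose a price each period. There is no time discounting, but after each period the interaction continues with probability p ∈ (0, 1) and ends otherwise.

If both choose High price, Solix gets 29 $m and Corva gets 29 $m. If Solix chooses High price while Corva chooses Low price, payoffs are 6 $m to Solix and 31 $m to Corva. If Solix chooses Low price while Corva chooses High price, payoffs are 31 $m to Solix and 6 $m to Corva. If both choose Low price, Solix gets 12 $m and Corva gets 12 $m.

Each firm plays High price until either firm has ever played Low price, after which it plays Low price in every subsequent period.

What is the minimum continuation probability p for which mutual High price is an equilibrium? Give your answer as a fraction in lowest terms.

With no time discounting, the continuation probability p plays the role of the discount factor.
Grim-trigger IC: 29/(1−p) ≥ 31 + 12p/(1−p) ⇒ p ≥ (31−29)/(31−12) = 2/19.

2/19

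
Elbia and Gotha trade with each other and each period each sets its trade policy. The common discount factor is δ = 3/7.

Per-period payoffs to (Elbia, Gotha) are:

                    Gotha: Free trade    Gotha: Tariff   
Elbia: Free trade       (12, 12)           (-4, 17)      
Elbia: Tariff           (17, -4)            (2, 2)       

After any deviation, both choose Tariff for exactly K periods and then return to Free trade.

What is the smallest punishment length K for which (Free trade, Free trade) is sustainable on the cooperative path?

2

IC: δ(1−δ^K)/(1−δ) ≥ (17−12)/(12−2) = 1/2.
With δ = 3/7: need 1 − δ^K ≥ 1/2·(1−3/7)/(3/7), i.e. δ^K ≤ 0.3333.
Since (3/7)^1 = 0.4286 and (3/7)^2 = 0.1837, the smallest such K is 2.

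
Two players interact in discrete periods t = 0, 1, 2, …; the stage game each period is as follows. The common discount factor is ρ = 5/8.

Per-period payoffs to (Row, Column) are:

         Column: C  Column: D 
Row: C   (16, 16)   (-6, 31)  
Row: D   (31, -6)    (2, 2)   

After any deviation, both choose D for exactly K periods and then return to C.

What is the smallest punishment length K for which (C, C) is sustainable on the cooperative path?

3

IC: ρ(1−ρ^K)/(1−ρ) ≥ (31−16)/(16−2) = 15/14.
With ρ = 5/8: need 1 − ρ^K ≥ 15/14·(1−5/8)/(5/8), i.e. ρ^K ≤ 0.3571.
Since (5/8)^2 = 0.3906 and (5/8)^3 = 0.2441, the smallest such K is 3.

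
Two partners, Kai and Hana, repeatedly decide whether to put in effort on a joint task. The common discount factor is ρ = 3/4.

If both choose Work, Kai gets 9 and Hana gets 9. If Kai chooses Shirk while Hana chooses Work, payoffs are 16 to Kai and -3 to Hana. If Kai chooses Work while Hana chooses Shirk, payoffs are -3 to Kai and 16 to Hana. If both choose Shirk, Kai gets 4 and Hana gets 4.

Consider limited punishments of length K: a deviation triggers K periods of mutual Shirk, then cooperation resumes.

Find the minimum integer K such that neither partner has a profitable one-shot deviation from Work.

Need Σ_{k=1}^{K} ρ^k ≥ (16−9)/(9−4) = 1.4000 at ρ = 3/4.
At K = 2 the sum is 1.3125 < 1.4000; at K = 3 it is 1.7344 ≥ 1.4000.
So the minimum punishment length is K = 3.

3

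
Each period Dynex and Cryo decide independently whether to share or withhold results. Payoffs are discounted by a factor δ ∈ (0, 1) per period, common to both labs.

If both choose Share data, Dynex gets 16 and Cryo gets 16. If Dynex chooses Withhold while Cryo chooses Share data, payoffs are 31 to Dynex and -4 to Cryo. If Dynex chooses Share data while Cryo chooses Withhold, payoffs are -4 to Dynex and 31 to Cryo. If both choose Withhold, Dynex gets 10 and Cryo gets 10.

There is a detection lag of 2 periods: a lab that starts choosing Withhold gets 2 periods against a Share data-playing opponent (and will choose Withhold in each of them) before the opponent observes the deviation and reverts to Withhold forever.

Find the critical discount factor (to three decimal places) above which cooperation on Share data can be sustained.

Deviating for the 2 undetected periods gains 31−16 = 15 per period over cooperation, then loses 16−10 = 6 per period forever once punishment starts.
Gain: 15(1 + δ + … + δ^1); loss: 6·δ^2/(1−δ).
No profitable deviation ⇔ 15(1−δ^2) ≤ 6·δ^2, i.e. δ^2 ≥ 15/(15+6) = 5/7.
Hence δ ≥ (5/7)^(1/2) ≈ 0.845.

0.845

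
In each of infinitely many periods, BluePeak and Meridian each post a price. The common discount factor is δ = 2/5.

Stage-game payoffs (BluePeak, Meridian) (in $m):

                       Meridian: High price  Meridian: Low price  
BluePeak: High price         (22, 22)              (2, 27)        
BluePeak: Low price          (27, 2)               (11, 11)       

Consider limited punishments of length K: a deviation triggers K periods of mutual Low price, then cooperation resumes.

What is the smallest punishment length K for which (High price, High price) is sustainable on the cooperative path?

Need Σ_{k=1}^{K} δ^k ≥ (27−22)/(22−11) = 0.4545 at δ = 2/5.
At K = 1 the sum is 0.4000 < 0.4545; at K = 2 it is 0.5600 ≥ 0.4545.
So the minimum punishment length is K = 2.

2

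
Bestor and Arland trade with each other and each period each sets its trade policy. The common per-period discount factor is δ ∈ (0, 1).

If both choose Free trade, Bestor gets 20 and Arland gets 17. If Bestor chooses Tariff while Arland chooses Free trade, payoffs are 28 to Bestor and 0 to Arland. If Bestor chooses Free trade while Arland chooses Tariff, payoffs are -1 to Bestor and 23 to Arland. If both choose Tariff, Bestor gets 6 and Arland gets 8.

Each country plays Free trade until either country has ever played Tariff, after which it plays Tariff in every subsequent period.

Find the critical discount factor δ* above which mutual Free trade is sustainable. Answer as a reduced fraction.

2/5

Bestor's threshold: (28−20)/(28−6) = 4/11.
Arland's threshold: (23−17)/(23−8) = 2/5.
4/11 < 2/5, so Arland binds and δ* = 2/5.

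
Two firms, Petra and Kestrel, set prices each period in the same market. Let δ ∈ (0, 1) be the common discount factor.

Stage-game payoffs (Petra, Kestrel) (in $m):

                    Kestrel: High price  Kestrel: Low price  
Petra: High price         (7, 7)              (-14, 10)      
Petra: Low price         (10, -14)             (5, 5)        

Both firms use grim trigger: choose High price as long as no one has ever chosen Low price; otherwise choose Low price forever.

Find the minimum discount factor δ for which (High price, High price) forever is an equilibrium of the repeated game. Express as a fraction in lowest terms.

7/(1−δ) ≥ 10 + 5δ/(1−δ)
7 ≥ 10 − 5δ
δ ≥ 3/5.

3/5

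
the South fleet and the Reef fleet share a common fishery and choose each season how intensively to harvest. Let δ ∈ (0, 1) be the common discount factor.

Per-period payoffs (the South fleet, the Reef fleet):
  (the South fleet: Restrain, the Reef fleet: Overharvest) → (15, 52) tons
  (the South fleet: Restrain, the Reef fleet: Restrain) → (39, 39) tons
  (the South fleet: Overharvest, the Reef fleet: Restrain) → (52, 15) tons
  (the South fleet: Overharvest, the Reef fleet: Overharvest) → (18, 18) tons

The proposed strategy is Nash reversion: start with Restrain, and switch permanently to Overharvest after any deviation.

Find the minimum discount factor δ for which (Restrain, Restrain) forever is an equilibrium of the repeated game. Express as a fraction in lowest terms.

One-period gain from deviating is 52 − 39 = 13. The loss is 39 − 18 = 21 in every subsequent period, with present value 21·δ/(1−δ).
Deviation is unprofitable when 21·δ/(1−δ) ≥ 13, i.e. δ/(1−δ) ≥ 13/21.
Equivalently δ ≥ 13/(13+21) = 13/34.

13/34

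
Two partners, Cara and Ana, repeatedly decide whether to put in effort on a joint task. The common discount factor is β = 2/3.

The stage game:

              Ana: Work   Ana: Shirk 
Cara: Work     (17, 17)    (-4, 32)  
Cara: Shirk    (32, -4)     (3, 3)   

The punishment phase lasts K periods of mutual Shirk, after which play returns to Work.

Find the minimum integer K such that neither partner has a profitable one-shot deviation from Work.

No profitable deviation requires (17−3)(β+…+β^K) ≥ 32−17, i.e. β+…+β^K ≥ 15/14 ≈ 1.0714.
With β = 2/3, the partial sums are K=1: 0.6667, K=2: 1.1111.
K = 2 is the first length at which the sum reaches 1.0714.

2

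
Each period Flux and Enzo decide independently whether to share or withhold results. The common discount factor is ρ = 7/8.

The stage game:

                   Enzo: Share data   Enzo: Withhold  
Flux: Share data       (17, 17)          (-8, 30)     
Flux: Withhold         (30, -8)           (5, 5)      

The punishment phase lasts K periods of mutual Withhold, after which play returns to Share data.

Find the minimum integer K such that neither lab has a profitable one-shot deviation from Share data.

2

IC: ρ(1−ρ^K)/(1−ρ) ≥ (30−17)/(17−5) = 13/12.
With ρ = 7/8: need 1 − ρ^K ≥ 13/12·(1−7/8)/(7/8), i.e. ρ^K ≤ 0.8452.
Since (7/8)^1 = 0.8750 and (7/8)^2 = 0.7656, the smallest such K is 2.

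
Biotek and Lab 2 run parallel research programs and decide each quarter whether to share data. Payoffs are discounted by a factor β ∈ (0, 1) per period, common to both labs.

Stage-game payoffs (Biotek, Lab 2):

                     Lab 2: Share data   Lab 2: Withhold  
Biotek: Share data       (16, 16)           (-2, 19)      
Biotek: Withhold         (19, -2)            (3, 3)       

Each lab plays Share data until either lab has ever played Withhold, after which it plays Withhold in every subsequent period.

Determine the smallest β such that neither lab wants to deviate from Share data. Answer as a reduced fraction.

3/16

16/(1−β) ≥ 19 + 3β/(1−β)
16 ≥ 19 − 16β
β ≥ 3/16.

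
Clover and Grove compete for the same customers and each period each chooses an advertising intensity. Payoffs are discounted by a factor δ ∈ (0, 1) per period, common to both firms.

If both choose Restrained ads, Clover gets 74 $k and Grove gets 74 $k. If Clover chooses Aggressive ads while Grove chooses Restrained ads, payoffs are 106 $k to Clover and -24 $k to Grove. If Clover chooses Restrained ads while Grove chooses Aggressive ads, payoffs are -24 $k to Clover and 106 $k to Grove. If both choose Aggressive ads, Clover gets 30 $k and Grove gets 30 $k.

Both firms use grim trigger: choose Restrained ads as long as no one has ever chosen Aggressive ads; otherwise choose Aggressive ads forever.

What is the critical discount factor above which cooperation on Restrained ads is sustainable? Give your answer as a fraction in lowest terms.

8/19

Under grim trigger the critical discount factor is (T−C)/(T−P) with T = 106, C = 74, P = 30.
δ* = (106−74)/(106−30) = 32/76 = 8/19.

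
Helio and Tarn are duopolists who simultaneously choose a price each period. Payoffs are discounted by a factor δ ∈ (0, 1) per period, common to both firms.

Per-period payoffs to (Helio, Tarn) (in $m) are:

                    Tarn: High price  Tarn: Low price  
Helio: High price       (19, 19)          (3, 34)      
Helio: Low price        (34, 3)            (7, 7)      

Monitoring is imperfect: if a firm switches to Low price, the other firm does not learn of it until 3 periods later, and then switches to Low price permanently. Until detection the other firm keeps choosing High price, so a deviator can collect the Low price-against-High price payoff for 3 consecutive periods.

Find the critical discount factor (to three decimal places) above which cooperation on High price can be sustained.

A deviator earns 34 for 3 periods, then 7 forever; cooperating earns 19 forever. Multiplying the IC by (1−δ):
19 ≥ 34(1−δ^3) + 7δ^3, so 27·δ^3 ≥ 15 and δ^3 ≥ 5/9.
δ ≥ (5/9)^(1/3) ≈ 0.822.

0.822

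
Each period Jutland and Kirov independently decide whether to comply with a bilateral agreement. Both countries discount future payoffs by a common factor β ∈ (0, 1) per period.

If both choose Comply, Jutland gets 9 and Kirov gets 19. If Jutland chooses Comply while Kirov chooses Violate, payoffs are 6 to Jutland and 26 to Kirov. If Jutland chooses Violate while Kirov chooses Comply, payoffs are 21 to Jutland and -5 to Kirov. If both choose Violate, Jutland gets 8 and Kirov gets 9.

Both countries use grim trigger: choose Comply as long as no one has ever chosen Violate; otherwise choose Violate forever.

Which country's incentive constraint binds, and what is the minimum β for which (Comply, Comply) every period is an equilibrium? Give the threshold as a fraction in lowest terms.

For Jutland: deviation gain 21−9 = 12, per-period punishment loss 9−8 = 1. IC gives β ≥ 12/13.
For Kirov: gain 7, loss 10 per period, so β ≥ 7/17.
The tighter constraint is Jutland's, so cooperation needs β ≥ 12/13.

Jutland; β ≥ 12/13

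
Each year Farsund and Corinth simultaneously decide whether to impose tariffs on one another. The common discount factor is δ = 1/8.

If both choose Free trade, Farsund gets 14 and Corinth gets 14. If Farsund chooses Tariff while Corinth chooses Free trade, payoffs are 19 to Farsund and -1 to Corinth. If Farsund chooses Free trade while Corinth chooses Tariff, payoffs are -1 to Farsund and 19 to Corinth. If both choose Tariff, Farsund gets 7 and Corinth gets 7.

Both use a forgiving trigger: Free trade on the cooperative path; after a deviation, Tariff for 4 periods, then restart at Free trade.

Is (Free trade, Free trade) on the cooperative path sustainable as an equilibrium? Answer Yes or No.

No

Comparing payoff streams over the 5 periods until play realigns: cooperate → 14(1+δ+…+δ^4); deviate → 19 + 7(δ+…+δ^4).
Cooperation is sustained iff (14−7)(δ+…+δ^4) ≥ 19−14.
δ+…+δ^4 = 1/8·(1−(1/8)^4)/(1−1/8) = 0.1428, and (19−14)/(14−7) = 0.7143.
0.1428 < 0.7143, so cooperation is not sustainable.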